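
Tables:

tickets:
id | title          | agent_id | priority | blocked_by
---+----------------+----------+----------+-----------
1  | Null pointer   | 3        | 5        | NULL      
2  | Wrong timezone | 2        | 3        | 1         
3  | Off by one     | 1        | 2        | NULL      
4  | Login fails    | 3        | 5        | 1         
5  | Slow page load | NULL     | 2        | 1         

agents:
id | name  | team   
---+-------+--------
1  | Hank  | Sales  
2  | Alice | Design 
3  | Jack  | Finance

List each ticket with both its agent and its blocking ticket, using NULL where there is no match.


Two LEFT JOINs from the same base table tickets: one to agents via agent_id, one to tickets itself via blocked_by. Both are LEFT so every ticket is preserved.
Match against agents:
  - ticket 1 (Null pointer): agent_id=3 -> matches Jack
  - ticket 2 (Wrong timezone): agent_id=2 -> matches Alice
  - ticket 3 (Off by one): agent_id=1 -> matches Hank
  - ticket 4 (Login fails): agent_id=3 -> matches Jack
  - ticket 5 (Slow page load): agent_id=NULL, no match -> kept with NULL
Match against tickets (self):
  - ticket 1 (Null pointer): blocked_by=NULL -> NULL
  - ticket 2 (Wrong timezone): blocked_by=1 -> Null pointer
  - ticket 3 (Off by one): blocked_by=NULL -> NULL
  - ticket 4 (Login fails): blocked_by=1 -> Null pointer
  - ticket 5 (Slow page load): blocked_by=1 -> Null pointer

SQL:
SELECT a.title, b.name AS agent, c.title AS blocked_by
FROM tickets a
LEFT JOIN agents b ON a.agent_id = b.id
LEFT JOIN tickets c ON a.blocked_by = c.id

Result:
title          | agent | blocked_by  
---------------+-------+-------------
Null pointer   | Jack  | NULL        
Wrong timezone | Alice | Null pointer
Off by one     | Hank  | NULL        
Login fails    | Jack  | Null pointer
Slow page load | NULL  | Null pointer


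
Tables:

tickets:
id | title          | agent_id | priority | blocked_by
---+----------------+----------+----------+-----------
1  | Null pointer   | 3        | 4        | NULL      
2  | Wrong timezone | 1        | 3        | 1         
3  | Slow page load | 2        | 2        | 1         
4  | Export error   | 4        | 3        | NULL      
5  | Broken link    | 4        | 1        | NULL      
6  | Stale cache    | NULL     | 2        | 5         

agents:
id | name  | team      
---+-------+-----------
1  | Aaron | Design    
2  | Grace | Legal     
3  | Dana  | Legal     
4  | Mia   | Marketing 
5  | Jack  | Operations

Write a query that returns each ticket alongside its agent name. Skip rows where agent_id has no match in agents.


INNER JOIN keeps only tickets rows whose agent_id matches an id in agents. Walk through each ticket:
  - ticket 1 (Null pointer): agent_id=3 -> matches Dana
  - ticket 2 (Wrong timezone): agent_id=1 -> matches Aaron
  - ticket 3 (Slow page load): agent_id=2 -> matches Grace
  - ticket 4 (Export error): agent_id=4 -> matches Mia
  - ticket 5 (Broken link): agent_id=4 -> matches Mia
  - ticket 6 (Stale cache): agent_id=NULL, no match -> dropped
So 1 of 6 rows is dropped.

SQL:
SELECT a.title, b.name AS agent
FROM tickets a
INNER JOIN agents b ON a.agent_id = b.id

Result:
title          | agent
---------------+------
Null pointer   | Dana 
Wrong timezone | Aaron
Slow page load | Grace
Export error   | Mia  
Broken link    | Mia  


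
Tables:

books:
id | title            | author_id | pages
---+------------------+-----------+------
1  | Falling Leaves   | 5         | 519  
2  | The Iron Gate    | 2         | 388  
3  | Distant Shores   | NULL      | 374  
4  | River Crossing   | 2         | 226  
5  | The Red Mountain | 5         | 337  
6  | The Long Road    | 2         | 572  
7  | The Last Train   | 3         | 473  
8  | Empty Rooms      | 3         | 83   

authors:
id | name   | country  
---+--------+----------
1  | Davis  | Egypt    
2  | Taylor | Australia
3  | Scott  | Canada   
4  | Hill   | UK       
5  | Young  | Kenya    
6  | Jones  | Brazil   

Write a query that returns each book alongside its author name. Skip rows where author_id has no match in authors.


INNER JOIN keeps only books rows whose author_id matches an id in authors. Walk through each book:
  - book 1 (Falling Leaves): author_id=5 -> matches Young
  - book 2 (The Iron Gate): author_id=2 -> matches Taylor
  - book 3 (Distant Shores): author_id=NULL, no match -> dropped
  - book 4 (River Crossing): author_id=2 -> matches Taylor
  - book 5 (The Red Mountain): author_id=5 -> matches Young
  - book 6 (The Long Road): author_id=2 -> matches Taylor
  - book 7 (The Last Train): author_id=3 -> matches Scott
  - book 8 (Empty Rooms): author_id=3 -> matches Scott
So 1 of 8 rows is dropped.

SQL:
SELECT a.title, b.name AS author
FROM books a
INNER JOIN authors b ON a.author_id = b.id

Result:
title            | author
-----------------+-------
Falling Leaves   | Young 
The Iron Gate    | Taylor
River Crossing   | Taylor
The Red Mountain | Young 
The Long Road    | Taylor
The Last Train   | Scott 
Empty Rooms      | Scott 


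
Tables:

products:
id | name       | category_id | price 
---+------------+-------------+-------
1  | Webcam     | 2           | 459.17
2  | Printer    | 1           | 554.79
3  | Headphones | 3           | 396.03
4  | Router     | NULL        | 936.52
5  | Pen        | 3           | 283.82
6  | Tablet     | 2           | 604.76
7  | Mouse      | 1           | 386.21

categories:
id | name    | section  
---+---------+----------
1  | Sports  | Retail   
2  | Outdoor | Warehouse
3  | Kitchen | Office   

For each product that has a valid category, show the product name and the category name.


INNER JOIN keeps only products rows whose category_id matches an id in categories. Walk through each product:
  - product 1 (Webcam): category_id=2 -> matches Outdoor
  - product 2 (Printer): category_id=1 -> matches Sports
  - product 3 (Headphones): category_id=3 -> matches Kitchen
  - product 4 (Router): category_id=NULL, no match -> dropped
  - product 5 (Pen): category_id=3 -> matches Kitchen
  - product 6 (Tablet): category_id=2 -> matches Outdoor
  - product 7 (Mouse): category_id=1 -> matches Sports
So 1 of 7 rows is dropped.

SQL:
SELECT a.name, b.name AS category
FROM products a
INNER JOIN categories b ON a.category_id = b.id

Result:
name       | category
-----------+---------
Webcam     | Outdoor 
Printer    | Sports  
Headphones | Kitchen 
Pen        | Kitchen 
Tablet     | Outdoor 
Mouse      | Sports  


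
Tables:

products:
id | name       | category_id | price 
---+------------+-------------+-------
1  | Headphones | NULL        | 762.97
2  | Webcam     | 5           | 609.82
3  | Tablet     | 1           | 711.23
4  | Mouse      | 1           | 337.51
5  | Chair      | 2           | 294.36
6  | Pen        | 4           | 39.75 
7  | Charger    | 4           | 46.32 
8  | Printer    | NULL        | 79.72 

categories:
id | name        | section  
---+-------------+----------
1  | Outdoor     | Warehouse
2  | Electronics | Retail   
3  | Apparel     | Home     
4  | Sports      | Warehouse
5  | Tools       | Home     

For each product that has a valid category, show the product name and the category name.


INNER JOIN keeps only products rows whose category_id matches an id in categories. Walk through each product:
  - product 1 (Headphones): category_id=NULL, no match -> dropped
  - product 2 (Webcam): category_id=5 -> matches Tools
  - product 3 (Tablet): category_id=1 -> matches Outdoor
  - product 4 (Mouse): category_id=1 -> matches Outdoor
  - product 5 (Chair): category_id=2 -> matches Electronics
  - product 6 (Pen): category_id=4 -> matches Sports
  - product 7 (Charger): category_id=4 -> matches Sports
  - product 8 (Printer): category_id=NULL, no match -> dropped
So 2 of 8 rows are dropped.

SQL:
SELECT a.name, b.name AS category
FROM products a
INNER JOIN categories b ON a.category_id = b.id

Result:
name    | category   
--------+------------
Webcam  | Tools      
Tablet  | Outdoor    
Mouse   | Outdoor    
Chair   | Electronics
Pen     | Sports     
Charger | Sports     


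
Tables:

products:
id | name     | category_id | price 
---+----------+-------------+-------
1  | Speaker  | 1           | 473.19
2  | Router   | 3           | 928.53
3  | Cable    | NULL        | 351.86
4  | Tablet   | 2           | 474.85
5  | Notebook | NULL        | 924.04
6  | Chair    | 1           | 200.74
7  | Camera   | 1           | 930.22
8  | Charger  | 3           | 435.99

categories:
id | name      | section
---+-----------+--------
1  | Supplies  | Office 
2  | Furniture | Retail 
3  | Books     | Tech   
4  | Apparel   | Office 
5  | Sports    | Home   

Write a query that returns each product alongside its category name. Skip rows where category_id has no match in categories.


INNER JOIN keeps only products rows whose category_id matches an id in categories. Walk through each product:
  - product 1 (Speaker): category_id=1 -> matches Supplies
  - product 2 (Router): category_id=3 -> matches Books
  - product 3 (Cable): category_id=NULL, no match -> dropped
  - product 4 (Tablet): category_id=2 -> matches Furniture
  - product 5 (Notebook): category_id=NULL, no match -> dropped
  - product 6 (Chair): category_id=1 -> matches Supplies
  - product 7 (Camera): category_id=1 -> matches Supplies
  - product 8 (Charger): category_id=3 -> matches Books
So 2 of 8 rows are dropped.

SQL:
SELECT a.name, b.name AS category
FROM products a
INNER JOIN categories b ON a.category_id = b.id

Result:
name    | category 
--------+----------
Speaker | Supplies 
Router  | Books    
Tablet  | Furniture
Chair   | Supplies 
Camera  | Supplies 
Charger | Books    


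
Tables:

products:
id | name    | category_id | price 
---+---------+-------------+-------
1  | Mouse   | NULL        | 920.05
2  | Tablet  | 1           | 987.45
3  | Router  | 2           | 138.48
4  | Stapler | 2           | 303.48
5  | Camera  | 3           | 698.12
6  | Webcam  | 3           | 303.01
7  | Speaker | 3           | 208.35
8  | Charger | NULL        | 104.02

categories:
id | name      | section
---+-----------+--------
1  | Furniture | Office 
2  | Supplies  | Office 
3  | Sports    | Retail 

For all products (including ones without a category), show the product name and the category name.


LEFT JOIN keeps every row from products (the left table); where category_id has no match in categories, the category columns become NULL. Walk through each product:
  - product 1 (Mouse): category_id=NULL, no match -> kept with NULL
  - product 2 (Tablet): category_id=1 -> matches Furniture
  - product 3 (Router): category_id=2 -> matches Supplies
  - product 4 (Stapler): category_id=2 -> matches Supplies
  - product 5 (Camera): category_id=3 -> matches Sports
  - product 6 (Webcam): category_id=3 -> matches Sports
  - product 7 (Speaker): category_id=3 -> matches Sports
  - product 8 (Charger): category_id=NULL, no match -> kept with NULL
All 8 rows appear; 2 have NULL category.

SQL:
SELECT a.name, b.name AS category
FROM products a
LEFT JOIN categories b ON a.category_id = b.id

Result:
name    | category 
--------+----------
Mouse   | NULL     
Tablet  | Furniture
Router  | Supplies 
Stapler | Supplies 
Camera  | Sports   
Webcam  | Sports   
Speaker | Sports   
Charger | NULL     


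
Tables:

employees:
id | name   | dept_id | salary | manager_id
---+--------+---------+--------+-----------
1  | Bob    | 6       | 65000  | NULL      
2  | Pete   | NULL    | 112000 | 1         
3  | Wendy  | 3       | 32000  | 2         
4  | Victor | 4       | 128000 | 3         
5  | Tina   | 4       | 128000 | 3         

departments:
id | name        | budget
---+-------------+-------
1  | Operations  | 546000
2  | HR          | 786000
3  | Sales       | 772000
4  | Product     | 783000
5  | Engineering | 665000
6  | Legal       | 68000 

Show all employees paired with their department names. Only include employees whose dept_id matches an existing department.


INNER JOIN keeps only employees rows whose dept_id matches an id in departments. Walk through each employee:
  - employee 1 (Bob): dept_id=6 -> matches Legal
  - employee 2 (Pete): dept_id=NULL, no match -> dropped
  - employee 3 (Wendy): dept_id=3 -> matches Sales
  - employee 4 (Victor): dept_id=4 -> matches Product
  - employee 5 (Tina): dept_id=4 -> matches Product
So 1 of 5 rows is dropped.

SQL:
SELECT a.name, b.name AS department
FROM employees a
INNER JOIN departments b ON a.dept_id = b.id

Result:
name   | department
-------+-----------
Bob    | Legal     
Wendy  | Sales     
Victor | Product   
Tina   | Product   


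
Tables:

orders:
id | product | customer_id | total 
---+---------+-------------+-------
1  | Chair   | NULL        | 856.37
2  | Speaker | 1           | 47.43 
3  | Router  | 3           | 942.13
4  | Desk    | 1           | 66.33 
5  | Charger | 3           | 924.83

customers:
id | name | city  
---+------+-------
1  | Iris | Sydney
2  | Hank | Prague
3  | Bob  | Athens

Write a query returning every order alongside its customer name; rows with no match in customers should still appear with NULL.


LEFT JOIN keeps every row from orders (the left table); where customer_id has no match in customers, the customer columns become NULL. Walk through each order:
  - order 1 (Chair): customer_id=NULL, no match -> kept with NULL
  - order 2 (Speaker): customer_id=1 -> matches Iris
  - order 3 (Router): customer_id=3 -> matches Bob
  - order 4 (Desk): customer_id=1 -> matches Iris
  - order 5 (Charger): customer_id=3 -> matches Bob
All 5 rows appear; 1 has NULL customer.

SQL:
SELECT a.product, b.name AS customer
FROM orders a
LEFT JOIN customers b ON a.customer_id = b.id

Result:
product | customer
--------+---------
Chair   | NULL    
Speaker | Iris    
Router  | Bob     
Desk    | Iris    
Charger | Bob     


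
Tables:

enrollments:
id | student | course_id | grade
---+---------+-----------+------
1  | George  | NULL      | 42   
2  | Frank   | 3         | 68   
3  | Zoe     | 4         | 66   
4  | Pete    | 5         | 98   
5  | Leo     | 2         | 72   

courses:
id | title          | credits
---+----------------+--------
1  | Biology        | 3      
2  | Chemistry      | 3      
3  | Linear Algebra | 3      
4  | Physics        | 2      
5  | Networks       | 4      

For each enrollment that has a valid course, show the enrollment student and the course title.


INNER JOIN keeps only enrollments rows whose course_id matches an id in courses. Walk through each enrollment:
  - enrollment 1 (George): course_id=NULL, no match -> dropped
  - enrollment 2 (Frank): course_id=3 -> matches Linear Algebra
  - enrollment 3 (Zoe): course_id=4 -> matches Physics
  - enrollment 4 (Pete): course_id=5 -> matches Networks
  - enrollment 5 (Leo): course_id=2 -> matches Chemistry
So 1 of 5 rows is dropped.

SQL:
SELECT a.student, b.title AS course
FROM enrollments a
INNER JOIN courses b ON a.course_id = b.id

Result:
student | course        
--------+---------------
Frank   | Linear Algebra
Zoe     | Physics       
Pete    | Networks      
Leo     | Chemistry     


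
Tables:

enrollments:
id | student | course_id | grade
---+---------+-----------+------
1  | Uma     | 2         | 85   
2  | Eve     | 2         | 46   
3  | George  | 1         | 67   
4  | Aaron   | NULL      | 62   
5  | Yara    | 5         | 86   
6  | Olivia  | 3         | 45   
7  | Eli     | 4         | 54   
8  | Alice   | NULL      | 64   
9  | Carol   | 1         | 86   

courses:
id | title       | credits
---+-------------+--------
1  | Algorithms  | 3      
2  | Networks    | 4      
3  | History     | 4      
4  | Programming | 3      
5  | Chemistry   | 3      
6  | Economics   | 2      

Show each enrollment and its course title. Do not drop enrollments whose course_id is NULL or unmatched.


LEFT JOIN keeps every row from enrollments (the left table); where course_id has no match in courses, the course columns become NULL. Walk through each enrollment:
  - enrollment 1 (Uma): course_id=2 -> matches Networks
  - enrollment 2 (Eve): course_id=2 -> matches Networks
  - enrollment 3 (George): course_id=1 -> matches Algorithms
  - enrollment 4 (Aaron): course_id=NULL, no match -> kept with NULL
  - enrollment 5 (Yara): course_id=5 -> matches Chemistry
  - enrollment 6 (Olivia): course_id=3 -> matches History
  - enrollment 7 (Eli): course_id=4 -> matches Programming
  - enrollment 8 (Alice): course_id=NULL, no match -> kept with NULL
  - enrollment 9 (Carol): course_id=1 -> matches Algorithms
All 9 rows appear; 2 have NULL course.

SQL:
SELECT a.student, b.title AS course
FROM enrollments a
LEFT JOIN courses b ON a.course_id = b.id

Result:
student | course     
--------+------------
Uma     | Networks   
Eve     | Networks   
George  | Algorithms 
Aaron   | NULL       
Yara    | Chemistry  
Olivia  | History    
Eli     | Programming
Alice   | NULL       
Carol   | Algorithms 


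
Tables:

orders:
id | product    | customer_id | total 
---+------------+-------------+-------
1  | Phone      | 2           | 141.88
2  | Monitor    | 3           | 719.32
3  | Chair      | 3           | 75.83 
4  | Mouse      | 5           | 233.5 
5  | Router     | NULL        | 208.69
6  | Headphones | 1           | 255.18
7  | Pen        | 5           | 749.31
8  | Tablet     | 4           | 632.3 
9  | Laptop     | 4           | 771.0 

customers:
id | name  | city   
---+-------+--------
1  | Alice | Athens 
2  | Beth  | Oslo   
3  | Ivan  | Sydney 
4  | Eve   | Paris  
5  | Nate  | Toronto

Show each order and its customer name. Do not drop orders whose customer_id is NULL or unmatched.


LEFT JOIN keeps every row from orders (the left table); where customer_id has no match in customers, the customer columns become NULL. Walk through each order:
  - order 1 (Phone): customer_id=2 -> matches Beth
  - order 2 (Monitor): customer_id=3 -> matches Ivan
  - order 3 (Chair): customer_id=3 -> matches Ivan
  - order 4 (Mouse): customer_id=5 -> matches Nate
  - order 5 (Router): customer_id=NULL, no match -> kept with NULL
  - order 6 (Headphones): customer_id=1 -> matches Alice
  - order 7 (Pen): customer_id=5 -> matches Nate
  - order 8 (Tablet): customer_id=4 -> matches Eve
  - order 9 (Laptop): customer_id=4 -> matches Eve
All 9 rows appear; 1 has NULL customer.

SQL:
SELECT a.product, b.name AS customer
FROM orders a
LEFT JOIN customers b ON a.customer_id = b.id

Result:
product    | customer
-----------+---------
Phone      | Beth    
Monitor    | Ivan    
Chair      | Ivan    
Mouse      | Nate    
Router     | NULL    
Headphones | Alice   
Pen        | Nate    
Tablet     | Eve     
Laptop     | Eve     


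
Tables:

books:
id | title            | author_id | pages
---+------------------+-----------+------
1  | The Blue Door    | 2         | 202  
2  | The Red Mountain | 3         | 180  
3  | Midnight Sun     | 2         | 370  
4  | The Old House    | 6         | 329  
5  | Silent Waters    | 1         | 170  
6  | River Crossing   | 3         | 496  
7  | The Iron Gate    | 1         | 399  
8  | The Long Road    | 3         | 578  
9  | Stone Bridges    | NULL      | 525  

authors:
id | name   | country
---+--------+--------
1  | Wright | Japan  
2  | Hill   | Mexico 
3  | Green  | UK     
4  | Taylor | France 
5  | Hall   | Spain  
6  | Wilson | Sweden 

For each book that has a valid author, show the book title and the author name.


INNER JOIN keeps only books rows whose author_id matches an id in authors. Walk through each book:
  - book 1 (The Blue Door): author_id=2 -> matches Hill
  - book 2 (The Red Mountain): author_id=3 -> matches Green
  - book 3 (Midnight Sun): author_id=2 -> matches Hill
  - book 4 (The Old House): author_id=6 -> matches Wilson
  - book 5 (Silent Waters): author_id=1 -> matches Wright
  - book 6 (River Crossing): author_id=3 -> matches Green
  - book 7 (The Iron Gate): author_id=1 -> matches Wright
  - book 8 (The Long Road): author_id=3 -> matches Green
  - book 9 (Stone Bridges): author_id=NULL, no match -> dropped
So 1 of 9 rows is dropped.

SQL:
SELECT a.title, b.name AS author
FROM books a
INNER JOIN authors b ON a.author_id = b.id

Result:
title            | author
-----------------+-------
The Blue Door    | Hill  
The Red Mountain | Green 
Midnight Sun     | Hill  
The Old House    | Wilson
Silent Waters    | Wright
River Crossing   | Green 
The Iron Gate    | Wright
The Long Road    | Green 


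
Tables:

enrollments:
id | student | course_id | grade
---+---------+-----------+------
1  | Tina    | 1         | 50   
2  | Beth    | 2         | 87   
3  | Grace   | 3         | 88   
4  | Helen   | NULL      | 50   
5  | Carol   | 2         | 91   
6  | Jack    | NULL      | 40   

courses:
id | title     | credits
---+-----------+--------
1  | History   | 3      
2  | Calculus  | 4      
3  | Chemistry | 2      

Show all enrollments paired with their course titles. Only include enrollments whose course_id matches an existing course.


INNER JOIN keeps only enrollments rows whose course_id matches an id in courses. Walk through each enrollment:
  - enrollment 1 (Tina): course_id=1 -> matches History
  - enrollment 2 (Beth): course_id=2 -> matches Calculus
  - enrollment 3 (Grace): course_id=3 -> matches Chemistry
  - enrollment 4 (Helen): course_id=NULL, no match -> dropped
  - enrollment 5 (Carol): course_id=2 -> matches Calculus
  - enrollment 6 (Jack): course_id=NULL, no match -> dropped
So 2 of 6 rows are dropped.

SQL:
SELECT a.student, b.title AS course
FROM enrollments a
INNER JOIN courses b ON a.course_id = b.id

Result:
student | course   
--------+----------
Tina    | History  
Beth    | Calculus 
Grace   | Chemistry
Carol   | Calculus 


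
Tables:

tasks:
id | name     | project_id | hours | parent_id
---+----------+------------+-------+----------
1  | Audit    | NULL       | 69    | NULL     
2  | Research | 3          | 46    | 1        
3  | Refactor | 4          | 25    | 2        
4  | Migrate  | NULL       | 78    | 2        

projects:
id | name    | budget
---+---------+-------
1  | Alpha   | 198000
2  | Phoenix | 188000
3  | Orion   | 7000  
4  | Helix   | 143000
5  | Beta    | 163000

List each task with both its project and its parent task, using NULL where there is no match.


Two LEFT JOINs from the same base table tasks: one to projects via project_id, one to tasks itself via parent_id. Both are LEFT so every task is preserved.
Match against projects:
  - task 1 (Audit): project_id=NULL, no match -> kept with NULL
  - task 2 (Research): project_id=3 -> matches Orion
  - task 3 (Refactor): project_id=4 -> matches Helix
  - task 4 (Migrate): project_id=NULL, no match -> kept with NULL
Match against tasks (self):
  - task 1 (Audit): parent_id=NULL -> NULL
  - task 2 (Research): parent_id=1 -> Audit
  - task 3 (Refactor): parent_id=2 -> Research
  - task 4 (Migrate): parent_id=2 -> Research

SQL:
SELECT a.name, b.name AS project, c.name AS parent
FROM tasks a
LEFT JOIN projects b ON a.project_id = b.id
LEFT JOIN tasks c ON a.parent_id = c.id

Result:
name     | project | parent  
---------+---------+---------
Audit    | NULL    | NULL    
Research | Orion   | Audit   
Refactor | Helix   | Research
Migrate  | NULL    | Research


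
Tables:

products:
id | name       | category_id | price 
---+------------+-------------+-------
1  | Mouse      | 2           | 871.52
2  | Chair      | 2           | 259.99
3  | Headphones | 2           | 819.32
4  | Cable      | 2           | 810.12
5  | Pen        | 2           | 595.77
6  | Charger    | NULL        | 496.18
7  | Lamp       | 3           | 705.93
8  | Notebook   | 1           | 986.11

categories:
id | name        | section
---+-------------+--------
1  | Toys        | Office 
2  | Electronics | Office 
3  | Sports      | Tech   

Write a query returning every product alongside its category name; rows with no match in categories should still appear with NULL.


LEFT JOIN keeps every row from products (the left table); where category_id has no match in categories, the category columns become NULL. Walk through each product:
  - product 1 (Mouse): category_id=2 -> matches Electronics
  - product 2 (Chair): category_id=2 -> matches Electronics
  - product 3 (Headphones): category_id=2 -> matches Electronics
  - product 4 (Cable): category_id=2 -> matches Electronics
  - product 5 (Pen): category_id=2 -> matches Electronics
  - product 6 (Charger): category_id=NULL, no match -> kept with NULL
  - product 7 (Lamp): category_id=3 -> matches Sports
  - product 8 (Notebook): category_id=1 -> matches Toys
All 8 rows appear; 1 has NULL category.

SQL:
SELECT a.name, b.name AS category
FROM products a
LEFT JOIN categories b ON a.category_id = b.id

Result:
name       | category   
-----------+------------
Mouse      | Electronics
Chair      | Electronics
Headphones | Electronics
Cable      | Electronics
Pen        | Electronics
Charger    | NULL       
Lamp       | Sports     
Notebook   | Toys       


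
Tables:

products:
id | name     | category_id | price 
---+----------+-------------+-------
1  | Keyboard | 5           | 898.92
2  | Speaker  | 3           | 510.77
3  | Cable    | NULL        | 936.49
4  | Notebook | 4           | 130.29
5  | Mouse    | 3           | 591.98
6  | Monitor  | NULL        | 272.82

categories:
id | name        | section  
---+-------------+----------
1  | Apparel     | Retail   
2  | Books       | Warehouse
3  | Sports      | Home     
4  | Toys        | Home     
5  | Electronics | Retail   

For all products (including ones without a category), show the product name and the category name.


LEFT JOIN keeps every row from products (the left table); where category_id has no match in categories, the category columns become NULL. Walk through each product:
  - product 1 (Keyboard): category_id=5 -> matches Electronics
  - product 2 (Speaker): category_id=3 -> matches Sports
  - product 3 (Cable): category_id=NULL, no match -> kept with NULL
  - product 4 (Notebook): category_id=4 -> matches Toys
  - product 5 (Mouse): category_id=3 -> matches Sports
  - product 6 (Monitor): category_id=NULL, no match -> kept with NULL
All 6 rows appear; 2 have NULL category.

SQL:
SELECT a.name, b.name AS category
FROM products a
LEFT JOIN categories b ON a.category_id = b.id

Result:
name     | category   
---------+------------
Keyboard | Electronics
Speaker  | Sports     
Cable    | NULL       
Notebook | Toys       
Mouse    | Sports     
Monitor  | NULL       


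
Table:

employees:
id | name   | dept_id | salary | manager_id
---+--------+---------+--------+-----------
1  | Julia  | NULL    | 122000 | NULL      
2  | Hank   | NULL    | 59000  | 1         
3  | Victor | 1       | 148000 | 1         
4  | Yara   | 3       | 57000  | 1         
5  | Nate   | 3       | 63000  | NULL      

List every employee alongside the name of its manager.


This is a self-join: employees is joined to a second copy of itself, matching each row's manager_id to another row's id. Use LEFT JOIN so rows with manager_id=NULL are kept.
  - employee 1 (Julia): manager_id=NULL -> NULL
  - employee 2 (Hank): manager_id=1 -> Julia
  - employee 3 (Victor): manager_id=1 -> Julia
  - employee 4 (Yara): manager_id=1 -> Julia
  - employee 5 (Nate): manager_id=NULL -> NULL

SQL:
SELECT a.name AS item, b.name AS manager
FROM employees a
LEFT JOIN employees b ON a.manager_id = b.id

Result:
item   | manager
-------+--------
Julia  | NULL   
Hank   | Julia  
Victor | Julia  
Yara   | Julia  
Nate   | NULL   


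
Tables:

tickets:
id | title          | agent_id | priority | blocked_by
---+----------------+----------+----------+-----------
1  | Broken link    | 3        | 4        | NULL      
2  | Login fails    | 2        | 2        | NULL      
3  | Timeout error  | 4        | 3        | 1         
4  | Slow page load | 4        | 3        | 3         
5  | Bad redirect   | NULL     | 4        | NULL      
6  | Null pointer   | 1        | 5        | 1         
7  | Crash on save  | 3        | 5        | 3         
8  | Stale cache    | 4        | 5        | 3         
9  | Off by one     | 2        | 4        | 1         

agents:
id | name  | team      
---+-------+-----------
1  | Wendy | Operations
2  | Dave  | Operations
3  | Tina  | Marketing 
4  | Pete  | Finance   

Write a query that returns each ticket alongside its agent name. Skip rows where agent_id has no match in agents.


INNER JOIN keeps only tickets rows whose agent_id matches an id in agents. Walk through each ticket:
  - ticket 1 (Broken link): agent_id=3 -> matches Tina
  - ticket 2 (Login fails): agent_id=2 -> matches Dave
  - ticket 3 (Timeout error): agent_id=4 -> matches Pete
  - ticket 4 (Slow page load): agent_id=4 -> matches Pete
  - ticket 5 (Bad redirect): agent_id=NULL, no match -> dropped
  - ticket 6 (Null pointer): agent_id=1 -> matches Wendy
  - ticket 7 (Crash on save): agent_id=3 -> matches Tina
  - ticket 8 (Stale cache): agent_id=4 -> matches Pete
  - ticket 9 (Off by one): agent_id=2 -> matches Dave
So 1 of 9 rows is dropped.

SQL:
SELECT a.title, b.name AS agent
FROM tickets a
INNER JOIN agents b ON a.agent_id = b.id

Result:
title          | agent
---------------+------
Broken link    | Tina 
Login fails    | Dave 
Timeout error  | Pete 
Slow page load | Pete 
Null pointer   | Wendy
Crash on save  | Tina 
Stale cache    | Pete 
Off by one     | Dave 


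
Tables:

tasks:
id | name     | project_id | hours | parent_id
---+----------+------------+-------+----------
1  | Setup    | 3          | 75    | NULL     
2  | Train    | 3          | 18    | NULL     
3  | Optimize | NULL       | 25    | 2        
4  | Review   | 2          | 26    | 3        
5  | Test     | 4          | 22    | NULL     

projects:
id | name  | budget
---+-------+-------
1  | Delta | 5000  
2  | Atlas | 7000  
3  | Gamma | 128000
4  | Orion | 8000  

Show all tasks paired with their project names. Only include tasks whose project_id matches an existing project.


INNER JOIN keeps only tasks rows whose project_id matches an id in projects. Walk through each task:
  - task 1 (Setup): project_id=3 -> matches Gamma
  - task 2 (Train): project_id=3 -> matches Gamma
  - task 3 (Optimize): project_id=NULL, no match -> dropped
  - task 4 (Review): project_id=2 -> matches Atlas
  - task 5 (Test): project_id=4 -> matches Orion
So 1 of 5 rows is dropped.

SQL:
SELECT a.name, b.name AS project
FROM tasks a
INNER JOIN projects b ON a.project_id = b.id

Result:
name   | project
-------+--------
Setup  | Gamma  
Train  | Gamma  
Review | Atlas  
Test   | Orion  


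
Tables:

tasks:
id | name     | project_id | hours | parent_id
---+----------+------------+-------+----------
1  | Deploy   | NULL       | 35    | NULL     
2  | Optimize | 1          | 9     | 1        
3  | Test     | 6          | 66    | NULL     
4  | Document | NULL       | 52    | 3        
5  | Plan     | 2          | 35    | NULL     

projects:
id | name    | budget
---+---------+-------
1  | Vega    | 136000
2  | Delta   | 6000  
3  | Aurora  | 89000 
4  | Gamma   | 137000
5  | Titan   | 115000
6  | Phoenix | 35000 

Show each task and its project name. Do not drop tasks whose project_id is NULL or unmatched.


LEFT JOIN keeps every row from tasks (the left table); where project_id has no match in projects, the project columns become NULL. Walk through each task:
  - task 1 (Deploy): project_id=NULL, no match -> kept with NULL
  - task 2 (Optimize): project_id=1 -> matches Vega
  - task 3 (Test): project_id=6 -> matches Phoenix
  - task 4 (Document): project_id=NULL, no match -> kept with NULL
  - task 5 (Plan): project_id=2 -> matches Delta
All 5 rows appear; 2 have NULL project.

SQL:
SELECT a.name, b.name AS project
FROM tasks a
LEFT JOIN projects b ON a.project_id = b.id

Result:
name     | project
---------+--------
Deploy   | NULL   
Optimize | Vega   
Test     | Phoenix
Document | NULL   
Plan     | Delta  


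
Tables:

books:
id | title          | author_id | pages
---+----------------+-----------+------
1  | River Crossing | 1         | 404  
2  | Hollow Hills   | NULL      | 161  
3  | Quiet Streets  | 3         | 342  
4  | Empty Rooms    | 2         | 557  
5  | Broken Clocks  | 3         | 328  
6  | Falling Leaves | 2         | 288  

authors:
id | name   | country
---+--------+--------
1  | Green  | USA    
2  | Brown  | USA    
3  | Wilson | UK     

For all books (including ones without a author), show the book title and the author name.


LEFT JOIN keeps every row from books (the left table); where author_id has no match in authors, the author columns become NULL. Walk through each book:
  - book 1 (River Crossing): author_id=1 -> matches Green
  - book 2 (Hollow Hills): author_id=NULL, no match -> kept with NULL
  - book 3 (Quiet Streets): author_id=3 -> matches Wilson
  - book 4 (Empty Rooms): author_id=2 -> matches Brown
  - book 5 (Broken Clocks): author_id=3 -> matches Wilson
  - book 6 (Falling Leaves): author_id=2 -> matches Brown
All 6 rows appear; 1 has NULL author.

SQL:
SELECT a.title, b.name AS author
FROM books a
LEFT JOIN authors b ON a.author_id = b.id

Result:
title          | author
---------------+-------
River Crossing | Green 
Hollow Hills   | NULL  
Quiet Streets  | Wilson
Empty Rooms    | Brown 
Broken Clocks  | Wilson
Falling Leaves | Brown 


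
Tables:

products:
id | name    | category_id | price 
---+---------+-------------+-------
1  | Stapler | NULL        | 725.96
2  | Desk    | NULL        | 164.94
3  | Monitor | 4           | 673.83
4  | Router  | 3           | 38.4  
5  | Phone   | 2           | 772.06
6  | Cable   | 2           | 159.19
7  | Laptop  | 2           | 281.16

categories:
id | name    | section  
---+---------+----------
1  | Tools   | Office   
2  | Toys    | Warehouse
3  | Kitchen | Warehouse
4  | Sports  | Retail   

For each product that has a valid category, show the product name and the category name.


INNER JOIN keeps only products rows whose category_id matches an id in categories. Walk through each product:
  - product 1 (Stapler): category_id=NULL, no match -> dropped
  - product 2 (Desk): category_id=NULL, no match -> dropped
  - product 3 (Monitor): category_id=4 -> matches Sports
  - product 4 (Router): category_id=3 -> matches Kitchen
  - product 5 (Phone): category_id=2 -> matches Toys
  - product 6 (Cable): category_id=2 -> matches Toys
  - product 7 (Laptop): category_id=2 -> matches Toys
So 2 of 7 rows are dropped.

SQL:
SELECT a.name, b.name AS category
FROM products a
INNER JOIN categories b ON a.category_id = b.id

Result:
name    | category
--------+---------
Monitor | Sports  
Router  | Kitchen 
Phone   | Toys    
Cable   | Toys    
Laptop  | Toys    


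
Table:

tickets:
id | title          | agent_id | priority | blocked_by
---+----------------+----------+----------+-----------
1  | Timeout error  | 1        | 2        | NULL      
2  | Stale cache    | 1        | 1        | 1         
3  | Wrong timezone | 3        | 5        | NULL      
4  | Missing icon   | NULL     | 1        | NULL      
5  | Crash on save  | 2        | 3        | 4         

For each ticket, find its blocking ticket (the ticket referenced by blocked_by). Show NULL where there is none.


This is a self-join: tickets is joined to a second copy of itself, matching each row's blocked_by to another row's id. Use LEFT JOIN so rows with blocked_by=NULL are kept.
  - ticket 1 (Timeout error): blocked_by=NULL -> NULL
  - ticket 2 (Stale cache): blocked_by=1 -> Timeout error
  - ticket 3 (Wrong timezone): blocked_by=NULL -> NULL
  - ticket 4 (Missing icon): blocked_by=NULL -> NULL
  - ticket 5 (Crash on save): blocked_by=4 -> Missing icon

SQL:
SELECT a.title AS item, b.title AS blocked_by
FROM tickets a
LEFT JOIN tickets b ON a.blocked_by = b.id

Result:
item           | blocked_by   
---------------+--------------
Timeout error  | NULL         
Stale cache    | Timeout error
Wrong timezone | NULL         
Missing icon   | NULL         
Crash on save  | Missing icon 


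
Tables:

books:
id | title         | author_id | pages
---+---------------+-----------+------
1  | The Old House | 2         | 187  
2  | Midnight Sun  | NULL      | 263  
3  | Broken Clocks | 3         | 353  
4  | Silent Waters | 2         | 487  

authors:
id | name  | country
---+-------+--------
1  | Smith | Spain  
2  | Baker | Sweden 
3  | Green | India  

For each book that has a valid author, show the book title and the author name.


INNER JOIN keeps only books rows whose author_id matches an id in authors. Walk through each book:
  - book 1 (The Old House): author_id=2 -> matches Baker
  - book 2 (Midnight Sun): author_id=NULL, no match -> dropped
  - book 3 (Broken Clocks): author_id=3 -> matches Green
  - book 4 (Silent Waters): author_id=2 -> matches Baker
So 1 of 4 rows is dropped.

SQL:
SELECT a.title, b.name AS author
FROM books a
INNER JOIN authors b ON a.author_id = b.id

Result:
title         | author
--------------+-------
The Old House | Baker 
Broken Clocks | Green 
Silent Waters | Baker 


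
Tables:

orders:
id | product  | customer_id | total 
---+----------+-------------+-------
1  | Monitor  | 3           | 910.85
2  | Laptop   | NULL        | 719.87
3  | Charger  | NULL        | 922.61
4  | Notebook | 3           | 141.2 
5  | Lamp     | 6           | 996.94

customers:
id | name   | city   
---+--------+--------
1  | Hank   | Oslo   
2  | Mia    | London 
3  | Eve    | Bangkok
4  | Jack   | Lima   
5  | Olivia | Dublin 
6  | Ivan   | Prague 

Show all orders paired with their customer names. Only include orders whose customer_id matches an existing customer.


INNER JOIN keeps only orders rows whose customer_id matches an id in customers. Walk through each order:
  - order 1 (Monitor): customer_id=3 -> matches Eve
  - order 2 (Laptop): customer_id=NULL, no match -> dropped
  - order 3 (Charger): customer_id=NULL, no match -> dropped
  - order 4 (Notebook): customer_id=3 -> matches Eve
  - order 5 (Lamp): customer_id=6 -> matches Ivan
So 2 of 5 rows are dropped.

SQL:
SELECT a.product, b.name AS customer
FROM orders a
INNER JOIN customers b ON a.customer_id = b.id

Result:
product  | customer
---------+---------
Monitor  | Eve     
Notebook | Eve     
Lamp     | Ivan    


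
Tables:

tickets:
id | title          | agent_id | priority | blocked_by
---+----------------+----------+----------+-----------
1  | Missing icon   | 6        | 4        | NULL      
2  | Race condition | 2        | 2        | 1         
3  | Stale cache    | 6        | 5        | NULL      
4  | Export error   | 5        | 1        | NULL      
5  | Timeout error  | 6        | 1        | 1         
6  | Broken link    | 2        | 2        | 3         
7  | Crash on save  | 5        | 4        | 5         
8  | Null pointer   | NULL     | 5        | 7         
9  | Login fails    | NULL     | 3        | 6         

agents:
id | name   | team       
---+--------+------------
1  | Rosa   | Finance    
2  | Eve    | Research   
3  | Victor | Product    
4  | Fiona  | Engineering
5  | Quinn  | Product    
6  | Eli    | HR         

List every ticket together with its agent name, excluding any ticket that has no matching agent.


INNER JOIN keeps only tickets rows whose agent_id matches an id in agents. Walk through each ticket:
  - ticket 1 (Missing icon): agent_id=6 -> matches Eli
  - ticket 2 (Race condition): agent_id=2 -> matches Eve
  - ticket 3 (Stale cache): agent_id=6 -> matches Eli
  - ticket 4 (Export error): agent_id=5 -> matches Quinn
  - ticket 5 (Timeout error): agent_id=6 -> matches Eli
  - ticket 6 (Broken link): agent_id=2 -> matches Eve
  - ticket 7 (Crash on save): agent_id=5 -> matches Quinn
  - ticket 8 (Null pointer): agent_id=NULL, no match -> dropped
  - ticket 9 (Login fails): agent_id=NULL, no match -> dropped
So 2 of 9 rows are dropped.

SQL:
SELECT a.title, b.name AS agent
FROM tickets a
INNER JOIN agents b ON a.agent_id = b.id

Result:
title          | agent
---------------+------
Missing icon   | Eli  
Race condition | Eve  
Stale cache    | Eli  
Export error   | Quinn
Timeout error  | Eli  
Broken link    | Eve  
Crash on save  | Quinn


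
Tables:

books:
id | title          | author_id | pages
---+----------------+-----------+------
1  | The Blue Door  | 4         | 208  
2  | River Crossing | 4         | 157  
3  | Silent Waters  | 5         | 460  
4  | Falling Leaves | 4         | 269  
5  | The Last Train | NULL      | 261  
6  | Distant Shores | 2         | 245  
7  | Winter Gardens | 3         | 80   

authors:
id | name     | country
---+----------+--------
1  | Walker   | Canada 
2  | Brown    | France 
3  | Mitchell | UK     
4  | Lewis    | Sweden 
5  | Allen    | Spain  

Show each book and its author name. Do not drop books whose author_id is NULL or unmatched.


LEFT JOIN keeps every row from books (the left table); where author_id has no match in authors, the author columns become NULL. Walk through each book:
  - book 1 (The Blue Door): author_id=4 -> matches Lewis
  - book 2 (River Crossing): author_id=4 -> matches Lewis
  - book 3 (Silent Waters): author_id=5 -> matches Allen
  - book 4 (Falling Leaves): author_id=4 -> matches Lewis
  - book 5 (The Last Train): author_id=NULL, no match -> kept with NULL
  - book 6 (Distant Shores): author_id=2 -> matches Brown
  - book 7 (Winter Gardens): author_id=3 -> matches Mitchell
All 7 rows appear; 1 has NULL author.

SQL:
SELECT a.title, b.name AS author
FROM books a
LEFT JOIN authors b ON a.author_id = b.id

Result:
title          | author  
---------------+---------
The Blue Door  | Lewis   
River Crossing | Lewis   
Silent Waters  | Allen   
Falling Leaves | Lewis   
The Last Train | NULL    
Distant Shores | Brown   
Winter Gardens | Mitchell
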